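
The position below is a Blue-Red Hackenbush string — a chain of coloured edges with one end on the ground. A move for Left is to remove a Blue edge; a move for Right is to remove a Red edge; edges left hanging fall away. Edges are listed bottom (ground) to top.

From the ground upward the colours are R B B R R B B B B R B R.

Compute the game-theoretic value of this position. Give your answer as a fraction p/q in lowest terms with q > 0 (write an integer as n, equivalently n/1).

-779/2048

step 1: add R to get R; options L={ (no moves) } R={ 0 } gives -1
step 2: add B to get RB; options L={ -1 } R={ 0 } gives -1/2
step 3: add B to get RBB; options L={ -1, -1/2 } R={ 0 } gives -1/4
step 4: add R to get RBBR; options L={ -1, -1/2 } R={ -1/4, 0 } gives -3/8
step 5: add R to get RBBRR; options L={ -1, -1/2 } R={ -3/8, -1/4, 0 } gives -7/16
step 6: add B to get RBBRRB; options L={ -1, -1/2, -7/16 } R={ -3/8, -1/4, 0 } gives -13/32
step 7: add B to get RBBRRBB; options L={ -1, -1/2, -7/16, -13/32 } R={ -3/8, -1/4, 0 } gives -25/64
step 8: add B to get RBBRRBBB; options L={ -1, -1/2, -7/16, -13/32, -25/64 } R={ -3/8, -1/4, 0 } gives -49/128
step 9: add B to get RBBRRBBBB; options L={ -1, -1/2, -7/16, -13/32, -25/64, -49/128 } R={ -3/8, -1/4, 0 } gives -97/256
step 10: add R to get RBBRRBBBBR; options L={ -1, -1/2, -7/16, -13/32, -25/64, -49/128 } R={ -97/256, -3/8, -1/4, 0 } gives -195/512
step 11: add B to get RBBRRBBBBRB; options L={ -1, -1/2, -7/16, -13/32, -25/64, -49/128, -195/512 } R={ -97/256, -3/8, -1/4, 0 } gives -389/1024
step 12: add R to get RBBRRBBBBRBR; options L={ -1, -1/2, -7/16, -13/32, -25/64, -49/128, -195/512 } R={ -389/1024, -97/256, -3/8, -1/4, 0 } gives -779/2048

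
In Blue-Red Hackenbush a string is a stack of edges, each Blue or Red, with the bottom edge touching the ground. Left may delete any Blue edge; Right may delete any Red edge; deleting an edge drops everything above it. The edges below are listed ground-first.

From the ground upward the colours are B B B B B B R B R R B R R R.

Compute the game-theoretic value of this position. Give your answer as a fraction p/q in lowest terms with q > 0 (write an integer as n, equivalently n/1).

1425/256

Build val(s[:k]) for k = 1..14, string s = B B B B B B R B R R B R R R.
1 of 14 · B · max L 0 · min R +∞ = 1
2 of 14 · BB · max L 1 · min R +∞ = 2
3 of 14 · BBB · max L 2 · min R +∞ = 3
4 of 14 · BBBB · max L 3 · min R +∞ = 4
5 of 14 · BBBBB · max L 4 · min R +∞ = 5
6 of 14 · BBBBBB · max L 5 · min R +∞ = 6
7 of 14 · BBBBBBR · max L 5 · min R 6 = 11/2
8 of 14 · BBBBBBRB · max L 11/2 · min R 6 = 23/4
9 of 14 · BBBBBBRBR · max L 11/2 · min R 23/4 = 45/8
10 of 14 · BBBBBBRBRR · max L 11/2 · min R 45/8 = 89/16
11 of 14 · BBBBBBRBRRB · max L 89/16 · min R 45/8 = 179/32
12 of 14 · BBBBBBRBRRBR · max L 89/16 · min R 179/32 = 357/64
13 of 14 · BBBBBBRBRRBRR · max L 89/16 · min R 357/64 = 713/128
14 of 14 · BBBBBBRBRRBRRR · max L 89/16 · min R 713/128 = 1425/256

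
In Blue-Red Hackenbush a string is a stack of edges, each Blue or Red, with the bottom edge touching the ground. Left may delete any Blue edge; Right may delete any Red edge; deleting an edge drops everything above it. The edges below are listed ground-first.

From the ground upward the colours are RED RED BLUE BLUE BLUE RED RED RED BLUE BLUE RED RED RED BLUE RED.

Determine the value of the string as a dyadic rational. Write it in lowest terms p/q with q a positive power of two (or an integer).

Build value(s[:k]) for k = 1..15, string s = RED RED BLUE BLUE BLUE RED RED RED BLUE BLUE RED RED RED BLUE RED.
1 of 15 · R · max L −∞ · min R 0 → -1
2 of 15 · RR · max L −∞ · min R -1 → -2
3 of 15 · RRB · max L -2 · min R -1 → -3/2
4 of 15 · RRBB · max L -3/2 · min R -1 → -5/4
5 of 15 · RRBBB · max L -5/4 · min R -1 → -9/8
6 of 15 · RRBBBR · max L -5/4 · min R -9/8 → -19/16
7 of 15 · RRBBBRR · max L -5/4 · min R -19/16 → -39/32
8 of 15 · RRBBBRRR · max L -5/4 · min R -39/32 → -79/64
9 of 15 · RRBBBRRRB · max L -79/64 · min R -39/32 → -157/128
10 of 15 · RRBBBRRRBB · max L -157/128 · min R -39/32 → -313/256
11 of 15 · RRBBBRRRBBR · max L -157/128 · min R -313/256 → -627/512
12 of 15 · RRBBBRRRBBRR · max L -157/128 · min R -627/512 → -1255/1024
13 of 15 · RRBBBRRRBBRRR · max L -157/128 · min R -1255/1024 → -2511/2048
14 of 15 · RRBBBRRRBBRRRB · max L -2511/2048 · min R -1255/1024 → -5021/4096
15 of 15 · RRBBBRRRBBRRRBR · max L -2511/2048 · min R -5021/4096 → -10043/8192

-10043/8192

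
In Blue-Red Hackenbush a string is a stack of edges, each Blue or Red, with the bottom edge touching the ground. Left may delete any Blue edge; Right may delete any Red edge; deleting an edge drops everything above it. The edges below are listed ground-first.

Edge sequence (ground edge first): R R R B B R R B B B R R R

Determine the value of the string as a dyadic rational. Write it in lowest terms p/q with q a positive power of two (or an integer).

Prefix values for R R R B B R R B B B R R R via {L|R} + simplicity:
1 of 13 · R · max L −∞ · min R 0 -> -1
2 of 13 · RR · max L −∞ · min R -1 -> -2
3 of 13 · RRR · max L −∞ · min R -2 -> -3
4 of 13 · RRRB · max L -3 · min R -2 -> -5/2
5 of 13 · RRRBB · max L -5/2 · min R -2 -> -9/4
6 of 13 · RRRBBR · max L -5/2 · min R -9/4 -> -19/8
7 of 13 · RRRBBRR · max L -5/2 · min R -19/8 -> -39/16
8 of 13 · RRRBBRRB · max L -39/16 · min R -19/8 -> -77/32
9 of 13 · RRRBBRRBB · max L -77/32 · min R -19/8 -> -153/64
10 of 13 · RRRBBRRBBB · max L -153/64 · min R -19/8 -> -305/128
11 of 13 · RRRBBRRBBBR · max L -153/64 · min R -305/128 -> -611/256
12 of 13 · RRRBBRRBBBRR · max L -153/64 · min R -611/256 -> -1223/512
13 of 13 · RRRBBRRBBBRRR · max L -153/64 · min R -1223/512 -> -2447/1024

-2447/1024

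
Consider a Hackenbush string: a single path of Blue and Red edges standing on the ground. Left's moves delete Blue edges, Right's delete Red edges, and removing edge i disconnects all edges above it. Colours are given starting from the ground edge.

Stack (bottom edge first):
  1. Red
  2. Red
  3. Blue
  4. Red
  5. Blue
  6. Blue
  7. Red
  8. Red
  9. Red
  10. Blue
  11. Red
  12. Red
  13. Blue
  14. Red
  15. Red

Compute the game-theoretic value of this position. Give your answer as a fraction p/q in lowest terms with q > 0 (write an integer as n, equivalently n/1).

Recurse on prefixes of the 15-edge string Red Red Blue Red Blue Blue Red Red Red Blue Red Red Blue Red Red:
value_1 [R]  L=[·]  R=[0]  → -1
value_2 [RR]  L=[·]  R=[-1, 0]  → -2
value_3 [RRB]  L=[-2]  R=[-1, 0]  → -3/2
value_4 [RRBR]  L=[-2]  R=[-3/2, -1, 0]  → -7/4
value_5 [RRBRB]  L=[-2, -7/4]  R=[-3/2, -1, 0]  → -13/8
value_6 [RRBRBB]  L=[-2, -7/4, -13/8]  R=[-3/2, -1, 0]  → -25/16
value_7 [RRBRBBR]  L=[-2, -7/4, -13/8]  R=[-25/16, -3/2, -1, 0]  → -51/32
value_8 [RRBRBBRR]  L=[-2, -7/4, -13/8]  R=[-51/32, -25/16, -3/2, -1, 0]  → -103/64
value_9 [RRBRBBRRR]  L=[-2, -7/4, -13/8]  R=[-103/64, -51/32, -25/16, -3/2, -1, 0]  → -207/128
value_10 [RRBRBBRRRB]  L=[-2, -7/4, -13/8, -207/128]  R=[-103/64, -51/32, -25/16, -3/2, -1, 0]  → -413/256
value_11 [RRBRBBRRRBR]  L=[-2, -7/4, -13/8, -207/128]  R=[-413/256, -103/64, -51/32, -25/16, -3/2, -1, 0]  → -827/512
value_12 [RRBRBBRRRBRR]  L=[-2, -7/4, -13/8, -207/128]  R=[-827/512, -413/256, -103/64, -51/32, -25/16, -3/2, -1, 0]  → -1655/1024
value_13 [RRBRBBRRRBRRB]  L=[-2, -7/4, -13/8, -207/128, -1655/1024]  R=[-827/512, -413/256, -103/64, -51/32, -25/16, -3/2, -1, 0]  → -3309/2048
value_14 [RRBRBBRRRBRRBR]  L=[-2, -7/4, -13/8, -207/128, -1655/1024]  R=[-3309/2048, -827/512, -413/256, -103/64, -51/32, -25/16, -3/2, -1, 0]  → -6619/4096
value_15 [RRBRBBRRRBRRBRR]  L=[-2, -7/4, -13/8, -207/128, -1655/1024]  R=[-6619/4096, -3309/2048, -827/512, -413/256, -103/64, -51/32, -25/16, -3/2, -1, 0]  → -13239/8192

-13239/8192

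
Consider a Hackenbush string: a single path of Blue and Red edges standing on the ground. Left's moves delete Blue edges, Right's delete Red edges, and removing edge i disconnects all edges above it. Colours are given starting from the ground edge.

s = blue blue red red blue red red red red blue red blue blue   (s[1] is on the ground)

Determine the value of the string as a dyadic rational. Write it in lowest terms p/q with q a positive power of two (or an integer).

2583/2048

b: Left { 0 }, Right {  } → simplest 1
bb: Left { 0,1 }, Right {  } → simplest 2
bbr: Left { 0,1 }, Right { 2 } → simplest 3/2
bbrr: Left { 0,1 }, Right { 3/2,2 } → simplest 5/4
bbrrb: Left { 0,1,5/4 }, Right { 3/2,2 } → simplest 11/8
bbrrbr: Left { 0,1,5/4 }, Right { 11/8,3/2,2 } → simplest 21/16
bbrrbrr: Left { 0,1,5/4 }, Right { 21/16,11/8,3/2,2 } → simplest 41/32
bbrrbrrr: Left { 0,1,5/4 }, Right { 41/32,21/16,11/8,3/2,2 } → simplest 81/64
bbrrbrrrr: Left { 0,1,5/4 }, Right { 81/64,41/32,21/16,11/8,3/2,2 } → simplest 161/128
bbrrbrrrrb: Left { 0,1,5/4,161/128 }, Right { 81/64,41/32,21/16,11/8,3/2,2 } → simplest 323/256
bbrrbrrrrbr: Left { 0,1,5/4,161/128 }, Right { 323/256,81/64,41/32,21/16,11/8,3/2,2 } → simplest 645/512
bbrrbrrrrbrb: Left { 0,1,5/4,161/128,645/512 }, Right { 323/256,81/64,41/32,21/16,11/8,3/2,2 } → simplest 1291/1024
bbrrbrrrrbrbb: Left { 0,1,5/4,161/128,645/512,1291/1024 }, Right { 323/256,81/64,41/32,21/16,11/8,3/2,2 } → simplest 2583/2048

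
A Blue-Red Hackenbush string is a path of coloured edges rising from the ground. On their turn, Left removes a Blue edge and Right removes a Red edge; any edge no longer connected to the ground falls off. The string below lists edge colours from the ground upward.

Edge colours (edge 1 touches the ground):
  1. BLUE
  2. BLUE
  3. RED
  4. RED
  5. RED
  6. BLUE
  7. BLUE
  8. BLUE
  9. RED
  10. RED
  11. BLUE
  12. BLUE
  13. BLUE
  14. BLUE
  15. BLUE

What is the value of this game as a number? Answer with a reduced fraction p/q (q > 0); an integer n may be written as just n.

step 1: add BLUE to get B; options L={ 0 } R={ (no moves) } = 1
step 2: add BLUE to get BB; options L={ 0; 1 } R={ (no moves) } = 2
step 3: add RED to get BBR; options L={ 0; 1 } R={ 2 } = 3/2
step 4: add RED to get BBRR; options L={ 0; 1 } R={ 3/2; 2 } = 5/4
step 5: add RED to get BBRRR; options L={ 0; 1 } R={ 5/4; 3/2; 2 } = 9/8
step 6: add BLUE to get BBRRRB; options L={ 0; 1; 9/8 } R={ 5/4; 3/2; 2 } = 19/16
step 7: add BLUE to get BBRRRBB; options L={ 0; 1; 9/8; 19/16 } R={ 5/4; 3/2; 2 } = 39/32
step 8: add BLUE to get BBRRRBBB; options L={ 0; 1; 9/8; 19/16; 39/32 } R={ 5/4; 3/2; 2 } = 79/64
step 9: add RED to get BBRRRBBBR; options L={ 0; 1; 9/8; 19/16; 39/32 } R={ 79/64; 5/4; 3/2; 2 } = 157/128
step 10: add RED to get BBRRRBBBRR; options L={ 0; 1; 9/8; 19/16; 39/32 } R={ 157/128; 79/64; 5/4; 3/2; 2 } = 313/256
step 11: add BLUE to get BBRRRBBBRRB; options L={ 0; 1; 9/8; 19/16; 39/32; 313/256 } R={ 157/128; 79/64; 5/4; 3/2; 2 } = 627/512
step 12: add BLUE to get BBRRRBBBRRBB; options L={ 0; 1; 9/8; 19/16; 39/32; 313/256; 627/512 } R={ 157/128; 79/64; 5/4; 3/2; 2 } = 1255/1024
step 13: add BLUE to get BBRRRBBBRRBBB; options L={ 0; 1; 9/8; 19/16; 39/32; 313/256; 627/512; 1255/1024 } R={ 157/128; 79/64; 5/4; 3/2; 2 } = 2511/2048
step 14: add BLUE to get BBRRRBBBRRBBBB; options L={ 0; 1; 9/8; 19/16; 39/32; 313/256; 627/512; 1255/1024; 2511/2048 } R={ 157/128; 79/64; 5/4; 3/2; 2 } = 5023/4096
step 15: add BLUE to get BBRRRBBBRRBBBBB; options L={ 0; 1; 9/8; 19/16; 39/32; 313/256; 627/512; 1255/1024; 2511/2048; 5023/4096 } R={ 157/128; 79/64; 5/4; 3/2; 2 } = 10047/8192

10047/8192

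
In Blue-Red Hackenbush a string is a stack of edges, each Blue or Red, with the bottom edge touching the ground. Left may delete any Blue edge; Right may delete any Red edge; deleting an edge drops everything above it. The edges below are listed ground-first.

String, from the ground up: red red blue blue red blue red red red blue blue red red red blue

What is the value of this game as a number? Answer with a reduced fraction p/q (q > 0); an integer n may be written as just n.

-11165/8192

1 of 15 · r · max L −∞ · min R 0 gives -1
2 of 15 · rr · max L −∞ · min R -1 gives -2
3 of 15 · rrb · max L -2 · min R -1 gives -3/2
4 of 15 · rrbb · max L -3/2 · min R -1 gives -5/4
5 of 15 · rrbbr · max L -3/2 · min R -5/4 gives -11/8
6 of 15 · rrbbrb · max L -11/8 · min R -5/4 gives -21/16
7 of 15 · rrbbrbr · max L -11/8 · min R -21/16 gives -43/32
8 of 15 · rrbbrbrr · max L -11/8 · min R -43/32 gives -87/64
9 of 15 · rrbbrbrrr · max L -11/8 · min R -87/64 gives -175/128
10 of 15 · rrbbrbrrrb · max L -175/128 · min R -87/64 gives -349/256
11 of 15 · rrbbrbrrrbb · max L -349/256 · min R -87/64 gives -697/512
12 of 15 · rrbbrbrrrbbr · max L -349/256 · min R -697/512 gives -1395/1024
13 of 15 · rrbbrbrrrbbrr · max L -349/256 · min R -1395/1024 gives -2791/2048
14 of 15 · rrbbrbrrrbbrrr · max L -349/256 · min R -2791/2048 gives -5583/4096
15 of 15 · rrbbrbrrrbbrrrb · max L -5583/4096 · min R -2791/2048 gives -11165/8192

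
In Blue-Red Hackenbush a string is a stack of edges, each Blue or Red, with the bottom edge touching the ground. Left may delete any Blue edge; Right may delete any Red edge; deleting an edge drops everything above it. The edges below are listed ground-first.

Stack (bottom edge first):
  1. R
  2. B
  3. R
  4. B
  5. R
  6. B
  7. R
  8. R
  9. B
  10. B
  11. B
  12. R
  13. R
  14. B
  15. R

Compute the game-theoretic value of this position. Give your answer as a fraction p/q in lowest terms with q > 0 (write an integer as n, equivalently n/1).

-11035/16384

step 1: add R to get R; options L={ — } R={ 0 } → -1
step 2: add B to get RB; options L={ -1 } R={ 0 } → -1/2
step 3: add R to get RBR; options L={ -1 } R={ -1/2; 0 } → -3/4
step 4: add B to get RBRB; options L={ -1; -3/4 } R={ -1/2; 0 } → -5/8
step 5: add R to get RBRBR; options L={ -1; -3/4 } R={ -5/8; -1/2; 0 } → -11/16
step 6: add B to get RBRBRB; options L={ -1; -3/4; -11/16 } R={ -5/8; -1/2; 0 } → -21/32
step 7: add R to get RBRBRBR; options L={ -1; -3/4; -11/16 } R={ -21/32; -5/8; -1/2; 0 } → -43/64
step 8: add R to get RBRBRBRR; options L={ -1; -3/4; -11/16 } R={ -43/64; -21/32; -5/8; -1/2; 0 } → -87/128
step 9: add B to get RBRBRBRRB; options L={ -1; -3/4; -11/16; -87/128 } R={ -43/64; -21/32; -5/8; -1/2; 0 } → -173/256
step 10: add B to get RBRBRBRRBB; options L={ -1; -3/4; -11/16; -87/128; -173/256 } R={ -43/64; -21/32; -5/8; -1/2; 0 } → -345/512
step 11: add B to get RBRBRBRRBBB; options L={ -1; -3/4; -11/16; -87/128; -173/256; -345/512 } R={ -43/64; -21/32; -5/8; -1/2; 0 } → -689/1024
step 12: add R to get RBRBRBRRBBBR; options L={ -1; -3/4; -11/16; -87/128; -173/256; -345/512 } R={ -689/1024; -43/64; -21/32; -5/8; -1/2; 0 } → -1379/2048
step 13: add R to get RBRBRBRRBBBRR; options L={ -1; -3/4; -11/16; -87/128; -173/256; -345/512 } R={ -1379/2048; -689/1024; -43/64; -21/32; -5/8; -1/2; 0 } → -2759/4096
step 14: add B to get RBRBRBRRBBBRRB; options L={ -1; -3/4; -11/16; -87/128; -173/256; -345/512; -2759/4096 } R={ -1379/2048; -689/1024; -43/64; -21/32; -5/8; -1/2; 0 } → -5517/8192
step 15: add R to get RBRBRBRRBBBRRBR; options L={ -1; -3/4; -11/16; -87/128; -173/256; -345/512; -2759/4096 } R={ -5517/8192; -1379/2048; -689/1024; -43/64; -21/32; -5/8; -1/2; 0 } → -11035/16384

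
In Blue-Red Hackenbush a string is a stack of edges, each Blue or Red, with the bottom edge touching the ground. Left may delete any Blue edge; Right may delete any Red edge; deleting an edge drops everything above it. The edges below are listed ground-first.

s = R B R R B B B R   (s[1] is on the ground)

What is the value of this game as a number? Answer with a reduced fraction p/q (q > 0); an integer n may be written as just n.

Recurse on prefixes of the 8-edge string R B R R B B B R:
G_1 [R]  L=[∅]  R=[0]  so -1
G_2 [RB]  L=[-1]  R=[0]  so -1/2
G_3 [RBR]  L=[-1]  R=[-1/2 0]  so -3/4
G_4 [RBRR]  L=[-1]  R=[-3/4 -1/2 0]  so -7/8
G_5 [RBRRB]  L=[-1 -7/8]  R=[-3/4 -1/2 0]  so -13/16
G_6 [RBRRBB]  L=[-1 -7/8 -13/16]  R=[-3/4 -1/2 0]  so -25/32
G_7 [RBRRBBB]  L=[-1 -7/8 -13/16 -25/32]  R=[-3/4 -1/2 0]  so -49/64
G_8 [RBRRBBBR]  L=[-1 -7/8 -13/16 -25/32]  R=[-49/64 -3/4 -1/2 0]  so -99/128

-99/128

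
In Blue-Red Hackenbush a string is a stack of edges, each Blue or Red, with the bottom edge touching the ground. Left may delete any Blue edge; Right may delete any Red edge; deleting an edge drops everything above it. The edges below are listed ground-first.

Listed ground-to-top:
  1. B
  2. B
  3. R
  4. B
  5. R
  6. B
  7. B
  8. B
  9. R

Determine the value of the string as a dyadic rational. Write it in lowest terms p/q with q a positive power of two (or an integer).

221/128

Recurse on prefixes of the 9-edge string B B R B R B B B R:
1 of 9 · B · max L 0 · min R +∞ => 1
2 of 9 · BB · max L 1 · min R +∞ => 2
3 of 9 · BBR · max L 1 · min R 2 => 3/2
4 of 9 · BBRB · max L 3/2 · min R 2 => 7/4
5 of 9 · BBRBR · max L 3/2 · min R 7/4 => 13/8
6 of 9 · BBRBRB · max L 13/8 · min R 7/4 => 27/16
7 of 9 · BBRBRBB · max L 27/16 · min R 7/4 => 55/32
8 of 9 · BBRBRBBB · max L 55/32 · min R 7/4 => 111/64
9 of 9 · BBRBRBBBR · max L 55/32 · min R 111/64 => 221/128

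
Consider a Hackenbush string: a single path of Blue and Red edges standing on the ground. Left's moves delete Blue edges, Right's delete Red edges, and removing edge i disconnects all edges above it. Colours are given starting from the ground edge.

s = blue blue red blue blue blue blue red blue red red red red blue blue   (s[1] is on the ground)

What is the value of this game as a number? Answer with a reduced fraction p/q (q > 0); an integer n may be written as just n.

16007/8192

edge 1 of 15 (blue): { 0 | (no moves) } so 1
edge 2 of 15 (blue): { 0, 1 | (no moves) } so 2
edge 3 of 15 (red): { 0, 1 | 2 } so 3/2
edge 4 of 15 (blue): { 0, 1, 3/2 | 2 } so 7/4
edge 5 of 15 (blue): { 0, 1, 3/2, 7/4 | 2 } so 15/8
edge 6 of 15 (blue): { 0, 1, 3/2, 7/4, 15/8 | 2 } so 31/16
edge 7 of 15 (blue): { 0, 1, 3/2, 7/4, 15/8, 31/16 | 2 } so 63/32
edge 8 of 15 (red): { 0, 1, 3/2, 7/4, 15/8, 31/16 | 63/32, 2 } so 125/64
edge 9 of 15 (blue): { 0, 1, 3/2, 7/4, 15/8, 31/16, 125/64 | 63/32, 2 } so 251/128
edge 10 of 15 (red): { 0, 1, 3/2, 7/4, 15/8, 31/16, 125/64 | 251/128, 63/32, 2 } so 501/256
edge 11 of 15 (red): { 0, 1, 3/2, 7/4, 15/8, 31/16, 125/64 | 501/256, 251/128, 63/32, 2 } so 1001/512
edge 12 of 15 (red): { 0, 1, 3/2, 7/4, 15/8, 31/16, 125/64 | 1001/512, 501/256, 251/128, 63/32, 2 } so 2001/1024
edge 13 of 15 (red): { 0, 1, 3/2, 7/4, 15/8, 31/16, 125/64 | 2001/1024, 1001/512, 501/256, 251/128, 63/32, 2 } so 4001/2048
edge 14 of 15 (blue): { 0, 1, 3/2, 7/4, 15/8, 31/16, 125/64, 4001/2048 | 2001/1024, 1001/512, 501/256, 251/128, 63/32, 2 } so 8003/4096
edge 15 of 15 (blue): { 0, 1, 3/2, 7/4, 15/8, 31/16, 125/64, 4001/2048, 8003/4096 | 2001/1024, 1001/512, 501/256, 251/128, 63/32, 2 } so 16007/8192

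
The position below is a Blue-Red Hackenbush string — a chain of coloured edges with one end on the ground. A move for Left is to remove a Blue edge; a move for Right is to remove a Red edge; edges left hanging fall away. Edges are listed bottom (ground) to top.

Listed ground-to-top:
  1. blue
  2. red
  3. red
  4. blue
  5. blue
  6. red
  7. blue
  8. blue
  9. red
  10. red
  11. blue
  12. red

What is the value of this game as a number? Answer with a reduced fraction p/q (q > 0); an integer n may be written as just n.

869/2048

Prefix values for blue red red blue blue red blue blue red red blue red via {L|R} + simplicity:
val(b) = { 0 | · } gives 1
val(br) = { 0 | 1 } gives 1/2
val(brr) = { 0 | 1/2; 1 } gives 1/4
val(brrb) = { 0; 1/4 | 1/2; 1 } gives 3/8
val(brrbb) = { 0; 1/4; 3/8 | 1/2; 1 } gives 7/16
val(brrbbr) = { 0; 1/4; 3/8 | 7/16; 1/2; 1 } gives 13/32
val(brrbbrb) = { 0; 1/4; 3/8; 13/32 | 7/16; 1/2; 1 } gives 27/64
val(brrbbrbb) = { 0; 1/4; 3/8; 13/32; 27/64 | 7/16; 1/2; 1 } gives 55/128
val(brrbbrbbr) = { 0; 1/4; 3/8; 13/32; 27/64 | 55/128; 7/16; 1/2; 1 } gives 109/256
val(brrbbrbbrr) = { 0; 1/4; 3/8; 13/32; 27/64 | 109/256; 55/128; 7/16; 1/2; 1 } gives 217/512
val(brrbbrbbrrb) = { 0; 1/4; 3/8; 13/32; 27/64; 217/512 | 109/256; 55/128; 7/16; 1/2; 1 } gives 435/1024
val(brrbbrbbrrbr) = { 0; 1/4; 3/8; 13/32; 27/64; 217/512 | 435/1024; 109/256; 55/128; 7/16; 1/2; 1 } gives 869/2048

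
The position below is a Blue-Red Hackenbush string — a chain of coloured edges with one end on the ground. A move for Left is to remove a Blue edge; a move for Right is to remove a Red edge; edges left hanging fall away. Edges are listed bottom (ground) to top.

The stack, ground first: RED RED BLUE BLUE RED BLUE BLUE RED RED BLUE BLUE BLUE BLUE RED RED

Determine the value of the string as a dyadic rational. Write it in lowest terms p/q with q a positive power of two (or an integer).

Prefix values for RED RED BLUE BLUE RED BLUE BLUE RED RED BLUE BLUE BLUE BLUE RED RED via {L|R} + simplicity:
1 of 15 · R · max L −∞ · min R 0 — -1
2 of 15 · RR · max L −∞ · min R -1 — -2
3 of 15 · RRB · max L -2 · min R -1 — -3/2
4 of 15 · RRBB · max L -3/2 · min R -1 — -5/4
5 of 15 · RRBBR · max L -3/2 · min R -5/4 — -11/8
6 of 15 · RRBBRB · max L -11/8 · min R -5/4 — -21/16
7 of 15 · RRBBRBB · max L -21/16 · min R -5/4 — -41/32
8 of 15 · RRBBRBBR · max L -21/16 · min R -41/32 — -83/64
9 of 15 · RRBBRBBRR · max L -21/16 · min R -83/64 — -167/128
10 of 15 · RRBBRBBRRB · max L -167/128 · min R -83/64 — -333/256
11 of 15 · RRBBRBBRRBB · max L -333/256 · min R -83/64 — -665/512
12 of 15 · RRBBRBBRRBBB · max L -665/512 · min R -83/64 — -1329/1024
13 of 15 · RRBBRBBRRBBBB · max L -1329/1024 · min R -83/64 — -2657/2048
14 of 15 · RRBBRBBRRBBBBR · max L -1329/1024 · min R -2657/2048 — -5315/4096
15 of 15 · RRBBRBBRRBBBBRR · max L -1329/1024 · min R -5315/4096 — -10631/8192

-10631/8192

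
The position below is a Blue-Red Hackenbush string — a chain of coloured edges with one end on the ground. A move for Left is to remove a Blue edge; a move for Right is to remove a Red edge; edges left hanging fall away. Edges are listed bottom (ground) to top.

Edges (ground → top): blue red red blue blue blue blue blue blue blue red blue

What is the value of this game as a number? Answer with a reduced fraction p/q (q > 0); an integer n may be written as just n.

Recurse on prefixes of the 12-edge string blue red red blue blue blue blue blue blue blue red blue:
v_1 [b]  L=[0]  R=[·]  — 1
v_2 [br]  L=[0]  R=[1]  — 1/2
v_3 [brr]  L=[0]  R=[1/2 1]  — 1/4
v_4 [brrb]  L=[0 1/4]  R=[1/2 1]  — 3/8
v_5 [brrbb]  L=[0 1/4 3/8]  R=[1/2 1]  — 7/16
v_6 [brrbbb]  L=[0 1/4 3/8 7/16]  R=[1/2 1]  — 15/32
v_7 [brrbbbb]  L=[0 1/4 3/8 7/16 15/32]  R=[1/2 1]  — 31/64
v_8 [brrbbbbb]  L=[0 1/4 3/8 7/16 15/32 31/64]  R=[1/2 1]  — 63/128
v_9 [brrbbbbbb]  L=[0 1/4 3/8 7/16 15/32 31/64 63/128]  R=[1/2 1]  — 127/256
v_10 [brrbbbbbbb]  L=[0 1/4 3/8 7/16 15/32 31/64 63/128 127/256]  R=[1/2 1]  — 255/512
v_11 [brrbbbbbbbr]  L=[0 1/4 3/8 7/16 15/32 31/64 63/128 127/256]  R=[255/512 1/2 1]  — 509/1024
v_12 [brrbbbbbbbrb]  L=[0 1/4 3/8 7/16 15/32 31/64 63/128 127/256 509/1024]  R=[255/512 1/2 1]  — 1019/2048

1019/2048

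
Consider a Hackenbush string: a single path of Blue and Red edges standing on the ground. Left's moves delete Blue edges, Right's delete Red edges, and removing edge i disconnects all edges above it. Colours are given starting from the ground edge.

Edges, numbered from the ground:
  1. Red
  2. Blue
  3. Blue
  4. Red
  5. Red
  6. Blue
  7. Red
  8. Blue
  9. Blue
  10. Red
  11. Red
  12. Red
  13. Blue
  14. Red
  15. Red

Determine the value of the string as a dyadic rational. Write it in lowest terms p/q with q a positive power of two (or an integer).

Prefix values for Red Blue Blue Red Red Blue Red Blue Blue Red Red Red Blue Red Red via {L|R} + simplicity:
edge 1 of 15 (Red): { · | 0 } -> -1
edge 2 of 15 (Blue): { -1 | 0 } -> -1/2
edge 3 of 15 (Blue): { -1,-1/2 | 0 } -> -1/4
edge 4 of 15 (Red): { -1,-1/2 | -1/4,0 } -> -3/8
edge 5 of 15 (Red): { -1,-1/2 | -3/8,-1/4,0 } -> -7/16
edge 6 of 15 (Blue): { -1,-1/2,-7/16 | -3/8,-1/4,0 } -> -13/32
edge 7 of 15 (Red): { -1,-1/2,-7/16 | -13/32,-3/8,-1/4,0 } -> -27/64
edge 8 of 15 (Blue): { -1,-1/2,-7/16,-27/64 | -13/32,-3/8,-1/4,0 } -> -53/128
edge 9 of 15 (Blue): { -1,-1/2,-7/16,-27/64,-53/128 | -13/32,-3/8,-1/4,0 } -> -105/256
edge 10 of 15 (Red): { -1,-1/2,-7/16,-27/64,-53/128 | -105/256,-13/32,-3/8,-1/4,0 } -> -211/512
edge 11 of 15 (Red): { -1,-1/2,-7/16,-27/64,-53/128 | -211/512,-105/256,-13/32,-3/8,-1/4,0 } -> -423/1024
edge 12 of 15 (Red): { -1,-1/2,-7/16,-27/64,-53/128 | -423/1024,-211/512,-105/256,-13/32,-3/8,-1/4,0 } -> -847/2048
edge 13 of 15 (Blue): { -1,-1/2,-7/16,-27/64,-53/128,-847/2048 | -423/1024,-211/512,-105/256,-13/32,-3/8,-1/4,0 } -> -1693/4096
edge 14 of 15 (Red): { -1,-1/2,-7/16,-27/64,-53/128,-847/2048 | -1693/4096,-423/1024,-211/512,-105/256,-13/32,-3/8,-1/4,0 } -> -3387/8192
edge 15 of 15 (Red): { -1,-1/2,-7/16,-27/64,-53/128,-847/2048 | -3387/8192,-1693/4096,-423/1024,-211/512,-105/256,-13/32,-3/8,-1/4,0 } -> -6775/16384

-6775/16384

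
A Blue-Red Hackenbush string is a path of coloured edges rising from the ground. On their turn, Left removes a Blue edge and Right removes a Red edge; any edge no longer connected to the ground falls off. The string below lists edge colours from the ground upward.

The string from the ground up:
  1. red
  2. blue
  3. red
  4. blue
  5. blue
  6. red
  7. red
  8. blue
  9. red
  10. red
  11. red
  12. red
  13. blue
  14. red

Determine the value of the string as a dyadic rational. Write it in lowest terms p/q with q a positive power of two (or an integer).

edge 1 of 14 (red): { — | 0 } = -1
edge 2 of 14 (blue): { -1 | 0 } = -1/2
edge 3 of 14 (red): { -1 | -1/2,0 } = -3/4
edge 4 of 14 (blue): { -1,-3/4 | -1/2,0 } = -5/8
edge 5 of 14 (blue): { -1,-3/4,-5/8 | -1/2,0 } = -9/16
edge 6 of 14 (red): { -1,-3/4,-5/8 | -9/16,-1/2,0 } = -19/32
edge 7 of 14 (red): { -1,-3/4,-5/8 | -19/32,-9/16,-1/2,0 } = -39/64
edge 8 of 14 (blue): { -1,-3/4,-5/8,-39/64 | -19/32,-9/16,-1/2,0 } = -77/128
edge 9 of 14 (red): { -1,-3/4,-5/8,-39/64 | -77/128,-19/32,-9/16,-1/2,0 } = -155/256
edge 10 of 14 (red): { -1,-3/4,-5/8,-39/64 | -155/256,-77/128,-19/32,-9/16,-1/2,0 } = -311/512
edge 11 of 14 (red): { -1,-3/4,-5/8,-39/64 | -311/512,-155/256,-77/128,-19/32,-9/16,-1/2,0 } = -623/1024
edge 12 of 14 (red): { -1,-3/4,-5/8,-39/64 | -623/1024,-311/512,-155/256,-77/128,-19/32,-9/16,-1/2,0 } = -1247/2048
edge 13 of 14 (blue): { -1,-3/4,-5/8,-39/64,-1247/2048 | -623/1024,-311/512,-155/256,-77/128,-19/32,-9/16,-1/2,0 } = -2493/4096
edge 14 of 14 (red): { -1,-3/4,-5/8,-39/64,-1247/2048 | -2493/4096,-623/1024,-311/512,-155/256,-77/128,-19/32,-9/16,-1/2,0 } = -4987/8192

-4987/8192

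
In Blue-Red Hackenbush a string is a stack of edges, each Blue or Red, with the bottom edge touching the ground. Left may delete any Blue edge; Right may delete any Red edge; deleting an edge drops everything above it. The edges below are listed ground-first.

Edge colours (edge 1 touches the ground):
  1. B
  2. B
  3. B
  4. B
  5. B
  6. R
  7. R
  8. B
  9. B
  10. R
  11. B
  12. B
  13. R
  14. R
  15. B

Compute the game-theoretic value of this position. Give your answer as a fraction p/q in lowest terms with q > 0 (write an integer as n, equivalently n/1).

B: Left { 0 }, Right { · } ⇒ simplest 1
BB: Left { 0 1 }, Right { · } ⇒ simplest 2
BBB: Left { 0 1 2 }, Right { · } ⇒ simplest 3
BBBB: Left { 0 1 2 3 }, Right { · } ⇒ simplest 4
BBBBB: Left { 0 1 2 3 4 }, Right { · } ⇒ simplest 5
BBBBBR: Left { 0 1 2 3 4 }, Right { 5 } ⇒ simplest 9/2
BBBBBRR: Left { 0 1 2 3 4 }, Right { 9/2 5 } ⇒ simplest 17/4
BBBBBRRB: Left { 0 1 2 3 4 17/4 }, Right { 9/2 5 } ⇒ simplest 35/8
BBBBBRRBB: Left { 0 1 2 3 4 17/4 35/8 }, Right { 9/2 5 } ⇒ simplest 71/16
BBBBBRRBBR: Left { 0 1 2 3 4 17/4 35/8 }, Right { 71/16 9/2 5 } ⇒ simplest 141/32
BBBBBRRBBRB: Left { 0 1 2 3 4 17/4 35/8 141/32 }, Right { 71/16 9/2 5 } ⇒ simplest 283/64
BBBBBRRBBRBB: Left { 0 1 2 3 4 17/4 35/8 141/32 283/64 }, Right { 71/16 9/2 5 } ⇒ simplest 567/128
BBBBBRRBBRBBR: Left { 0 1 2 3 4 17/4 35/8 141/32 283/64 }, Right { 567/128 71/16 9/2 5 } ⇒ simplest 1133/256
BBBBBRRBBRBBRR: Left { 0 1 2 3 4 17/4 35/8 141/32 283/64 }, Right { 1133/256 567/128 71/16 9/2 5 } ⇒ simplest 2265/512
BBBBBRRBBRBBRRB: Left { 0 1 2 3 4 17/4 35/8 141/32 283/64 2265/512 }, Right { 1133/256 567/128 71/16 9/2 5 } ⇒ simplest 4531/1024

4531/1024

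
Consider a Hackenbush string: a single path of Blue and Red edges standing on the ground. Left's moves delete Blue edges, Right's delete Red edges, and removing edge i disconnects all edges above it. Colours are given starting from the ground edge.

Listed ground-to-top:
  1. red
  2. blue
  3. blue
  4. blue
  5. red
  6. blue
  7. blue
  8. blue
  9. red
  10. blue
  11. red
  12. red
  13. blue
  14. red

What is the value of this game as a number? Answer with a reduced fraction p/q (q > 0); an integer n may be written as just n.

G_1 [r]  L=[∅]  R=[0]  — -1
G_2 [rb]  L=[-1]  R=[0]  — -1/2
G_3 [rbb]  L=[-1 -1/2]  R=[0]  — -1/4
G_4 [rbbb]  L=[-1 -1/2 -1/4]  R=[0]  — -1/8
G_5 [rbbbr]  L=[-1 -1/2 -1/4]  R=[-1/8 0]  — -3/16
G_6 [rbbbrb]  L=[-1 -1/2 -1/4 -3/16]  R=[-1/8 0]  — -5/32
G_7 [rbbbrbb]  L=[-1 -1/2 -1/4 -3/16 -5/32]  R=[-1/8 0]  — -9/64
G_8 [rbbbrbbb]  L=[-1 -1/2 -1/4 -3/16 -5/32 -9/64]  R=[-1/8 0]  — -17/128
G_9 [rbbbrbbbr]  L=[-1 -1/2 -1/4 -3/16 -5/32 -9/64]  R=[-17/128 -1/8 0]  — -35/256
G_10 [rbbbrbbbrb]  L=[-1 -1/2 -1/4 -3/16 -5/32 -9/64 -35/256]  R=[-17/128 -1/8 0]  — -69/512
G_11 [rbbbrbbbrbr]  L=[-1 -1/2 -1/4 -3/16 -5/32 -9/64 -35/256]  R=[-69/512 -17/128 -1/8 0]  — -139/1024
G_12 [rbbbrbbbrbrr]  L=[-1 -1/2 -1/4 -3/16 -5/32 -9/64 -35/256]  R=[-139/1024 -69/512 -17/128 -1/8 0]  — -279/2048
G_13 [rbbbrbbbrbrrb]  L=[-1 -1/2 -1/4 -3/16 -5/32 -9/64 -35/256 -279/2048]  R=[-139/1024 -69/512 -17/128 -1/8 0]  — -557/4096
G_14 [rbbbrbbbrbrrbr]  L=[-1 -1/2 -1/4 -3/16 -5/32 -9/64 -35/256 -279/2048]  R=[-557/4096 -139/1024 -69/512 -17/128 -1/8 0]  — -1115/8192

-1115/8192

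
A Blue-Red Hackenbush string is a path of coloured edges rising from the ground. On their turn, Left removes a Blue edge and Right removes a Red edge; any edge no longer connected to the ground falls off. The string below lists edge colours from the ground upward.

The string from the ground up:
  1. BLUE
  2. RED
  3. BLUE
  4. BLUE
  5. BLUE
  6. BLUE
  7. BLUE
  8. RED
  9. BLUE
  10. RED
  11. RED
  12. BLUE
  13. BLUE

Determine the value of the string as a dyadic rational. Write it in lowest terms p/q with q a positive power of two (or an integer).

1 of 13 · B · max L 0 · min R +∞ -> 1
2 of 13 · BR · max L 0 · min R 1 -> 1/2
3 of 13 · BRB · max L 1/2 · min R 1 -> 3/4
4 of 13 · BRBB · max L 3/4 · min R 1 -> 7/8
5 of 13 · BRBBB · max L 7/8 · min R 1 -> 15/16
6 of 13 · BRBBBB · max L 15/16 · min R 1 -> 31/32
7 of 13 · BRBBBBB · max L 31/32 · min R 1 -> 63/64
8 of 13 · BRBBBBBR · max L 31/32 · min R 63/64 -> 125/128
9 of 13 · BRBBBBBRB · max L 125/128 · min R 63/64 -> 251/256
10 of 13 · BRBBBBBRBR · max L 125/128 · min R 251/256 -> 501/512
11 of 13 · BRBBBBBRBRR · max L 125/128 · min R 501/512 -> 1001/1024
12 of 13 · BRBBBBBRBRRB · max L 1001/1024 · min R 501/512 -> 2003/2048
13 of 13 · BRBBBBBRBRRBB · max L 2003/2048 · min R 501/512 -> 4007/4096

4007/4096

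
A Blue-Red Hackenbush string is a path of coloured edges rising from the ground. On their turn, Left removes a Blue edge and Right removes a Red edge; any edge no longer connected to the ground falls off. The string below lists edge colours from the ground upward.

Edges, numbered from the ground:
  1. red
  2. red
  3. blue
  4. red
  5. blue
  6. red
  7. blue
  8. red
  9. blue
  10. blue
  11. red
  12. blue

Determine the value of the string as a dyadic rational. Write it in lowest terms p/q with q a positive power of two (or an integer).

step 1: add red to get r; options L={ ∅ } R={ 0 } => -1
step 2: add red to get rr; options L={ ∅ } R={ -1; 0 } => -2
step 3: add blue to get rrb; options L={ -2 } R={ -1; 0 } => -3/2
step 4: add red to get rrbr; options L={ -2 } R={ -3/2; -1; 0 } => -7/4
step 5: add blue to get rrbrb; options L={ -2; -7/4 } R={ -3/2; -1; 0 } => -13/8
step 6: add red to get rrbrbr; options L={ -2; -7/4 } R={ -13/8; -3/2; -1; 0 } => -27/16
step 7: add blue to get rrbrbrb; options L={ -2; -7/4; -27/16 } R={ -13/8; -3/2; -1; 0 } => -53/32
step 8: add red to get rrbrbrbr; options L={ -2; -7/4; -27/16 } R={ -53/32; -13/8; -3/2; -1; 0 } => -107/64
step 9: add blue to get rrbrbrbrb; options L={ -2; -7/4; -27/16; -107/64 } R={ -53/32; -13/8; -3/2; -1; 0 } => -213/128
step 10: add blue to get rrbrbrbrbb; options L={ -2; -7/4; -27/16; -107/64; -213/128 } R={ -53/32; -13/8; -3/2; -1; 0 } => -425/256
step 11: add red to get rrbrbrbrbbr; options L={ -2; -7/4; -27/16; -107/64; -213/128 } R={ -425/256; -53/32; -13/8; -3/2; -1; 0 } => -851/512
step 12: add blue to get rrbrbrbrbbrb; options L={ -2; -7/4; -27/16; -107/64; -213/128; -851/512 } R={ -425/256; -53/32; -13/8; -3/2; -1; 0 } => -1701/1024

-1701/1024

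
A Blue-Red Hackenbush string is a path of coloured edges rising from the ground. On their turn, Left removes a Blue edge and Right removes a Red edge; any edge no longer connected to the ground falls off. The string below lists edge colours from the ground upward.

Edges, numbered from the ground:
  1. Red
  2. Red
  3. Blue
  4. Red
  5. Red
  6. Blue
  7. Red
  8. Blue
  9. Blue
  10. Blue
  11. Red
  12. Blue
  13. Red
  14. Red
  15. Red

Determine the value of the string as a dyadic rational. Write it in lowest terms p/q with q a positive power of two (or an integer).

Recurse on prefixes of the 15-edge string Red Red Blue Red Red Blue Red Blue Blue Blue Red Blue Red Red Red:
R: Left { (no moves) }, Right { 0 } -> simplest -1
RR: Left { (no moves) }, Right { -1, 0 } -> simplest -2
RRB: Left { -2 }, Right { -1, 0 } -> simplest -3/2
RRBR: Left { -2 }, Right { -3/2, -1, 0 } -> simplest -7/4
RRBRR: Left { -2 }, Right { -7/4, -3/2, -1, 0 } -> simplest -15/8
RRBRRB: Left { -2, -15/8 }, Right { -7/4, -3/2, -1, 0 } -> simplest -29/16
RRBRRBR: Left { -2, -15/8 }, Right { -29/16, -7/4, -3/2, -1, 0 } -> simplest -59/32
RRBRRBRB: Left { -2, -15/8, -59/32 }, Right { -29/16, -7/4, -3/2, -1, 0 } -> simplest -117/64
RRBRRBRBB: Left { -2, -15/8, -59/32, -117/64 }, Right { -29/16, -7/4, -3/2, -1, 0 } -> simplest -233/128
RRBRRBRBBB: Left { -2, -15/8, -59/32, -117/64, -233/128 }, Right { -29/16, -7/4, -3/2, -1, 0 } -> simplest -465/256
RRBRRBRBBBR: Left { -2, -15/8, -59/32, -117/64, -233/128 }, Right { -465/256, -29/16, -7/4, -3/2, -1, 0 } -> simplest -931/512
RRBRRBRBBBRB: Left { -2, -15/8, -59/32, -117/64, -233/128, -931/512 }, Right { -465/256, -29/16, -7/4, -3/2, -1, 0 } -> simplest -1861/1024
RRBRRBRBBBRBR: Left { -2, -15/8, -59/32, -117/64, -233/128, -931/512 }, Right { -1861/1024, -465/256, -29/16, -7/4, -3/2, -1, 0 } -> simplest -3723/2048
RRBRRBRBBBRBRR: Left { -2, -15/8, -59/32, -117/64, -233/128, -931/512 }, Right { -3723/2048, -1861/1024, -465/256, -29/16, -7/4, -3/2, -1, 0 } -> simplest -7447/4096
RRBRRBRBBBRBRRR: Left { -2, -15/8, -59/32, -117/64, -233/128, -931/512 }, Right { -7447/4096, -3723/2048, -1861/1024, -465/256, -29/16, -7/4, -3/2, -1, 0 } -> simplest -14895/8192

-14895/8192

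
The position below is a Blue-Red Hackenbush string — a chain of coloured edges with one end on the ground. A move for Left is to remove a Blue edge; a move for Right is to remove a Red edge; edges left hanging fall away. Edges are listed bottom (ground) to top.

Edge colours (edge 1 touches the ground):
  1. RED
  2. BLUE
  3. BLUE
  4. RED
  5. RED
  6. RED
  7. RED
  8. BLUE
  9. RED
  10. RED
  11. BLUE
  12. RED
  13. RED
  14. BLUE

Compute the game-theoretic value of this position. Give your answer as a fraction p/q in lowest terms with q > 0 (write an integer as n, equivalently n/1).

-3949/8192

Prefix values for RED BLUE BLUE RED RED RED RED BLUE RED RED BLUE RED RED BLUE via {L|R} + simplicity:
1 of 14 · R · max L −∞ · min R 0 -> -1
2 of 14 · RB · max L -1 · min R 0 -> -1/2
3 of 14 · RBB · max L -1/2 · min R 0 -> -1/4
4 of 14 · RBBR · max L -1/2 · min R -1/4 -> -3/8
5 of 14 · RBBRR · max L -1/2 · min R -3/8 -> -7/16
6 of 14 · RBBRRR · max L -1/2 · min R -7/16 -> -15/32
7 of 14 · RBBRRRR · max L -1/2 · min R -15/32 -> -31/64
8 of 14 · RBBRRRRB · max L -31/64 · min R -15/32 -> -61/128
9 of 14 · RBBRRRRBR · max L -31/64 · min R -61/128 -> -123/256
10 of 14 · RBBRRRRBRR · max L -31/64 · min R -123/256 -> -247/512
11 of 14 · RBBRRRRBRRB · max L -247/512 · min R -123/256 -> -493/1024
12 of 14 · RBBRRRRBRRBR · max L -247/512 · min R -493/1024 -> -987/2048
13 of 14 · RBBRRRRBRRBRR · max L -247/512 · min R -987/2048 -> -1975/4096
14 of 14 · RBBRRRRBRRBRRB · max L -1975/4096 · min R -987/2048 -> -3949/8192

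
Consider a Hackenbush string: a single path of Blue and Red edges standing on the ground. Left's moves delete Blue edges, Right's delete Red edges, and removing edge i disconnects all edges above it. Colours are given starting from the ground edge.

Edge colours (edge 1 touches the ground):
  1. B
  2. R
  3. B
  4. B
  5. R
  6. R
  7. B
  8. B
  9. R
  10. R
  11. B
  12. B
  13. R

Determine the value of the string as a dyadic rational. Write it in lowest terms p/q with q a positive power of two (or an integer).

3277/4096

Build value(s[:k]) for k = 1..13, string s = B R B B R R B B R R B B R.
step 1: add B to get B; options L={ 0 } R={ ∅ } → 1
step 2: add R to get BR; options L={ 0 } R={ 1 } → 1/2
step 3: add B to get BRB; options L={ 0,1/2 } R={ 1 } → 3/4
step 4: add B to get BRBB; options L={ 0,1/2,3/4 } R={ 1 } → 7/8
step 5: add R to get BRBBR; options L={ 0,1/2,3/4 } R={ 7/8,1 } → 13/16
step 6: add R to get BRBBRR; options L={ 0,1/2,3/4 } R={ 13/16,7/8,1 } → 25/32
step 7: add B to get BRBBRRB; options L={ 0,1/2,3/4,25/32 } R={ 13/16,7/8,1 } → 51/64
step 8: add B to get BRBBRRBB; options L={ 0,1/2,3/4,25/32,51/64 } R={ 13/16,7/8,1 } → 103/128
step 9: add R to get BRBBRRBBR; options L={ 0,1/2,3/4,25/32,51/64 } R={ 103/128,13/16,7/8,1 } → 205/256
step 10: add R to get BRBBRRBBRR; options L={ 0,1/2,3/4,25/32,51/64 } R={ 205/256,103/128,13/16,7/8,1 } → 409/512
step 11: add B to get BRBBRRBBRRB; options L={ 0,1/2,3/4,25/32,51/64,409/512 } R={ 205/256,103/128,13/16,7/8,1 } → 819/1024
step 12: add B to get BRBBRRBBRRBB; options L={ 0,1/2,3/4,25/32,51/64,409/512,819/1024 } R={ 205/256,103/128,13/16,7/8,1 } → 1639/2048
step 13: add R to get BRBBRRBBRRBBR; options L={ 0,1/2,3/4,25/32,51/64,409/512,819/1024 } R={ 1639/2048,205/256,103/128,13/16,7/8,1 } → 3277/4096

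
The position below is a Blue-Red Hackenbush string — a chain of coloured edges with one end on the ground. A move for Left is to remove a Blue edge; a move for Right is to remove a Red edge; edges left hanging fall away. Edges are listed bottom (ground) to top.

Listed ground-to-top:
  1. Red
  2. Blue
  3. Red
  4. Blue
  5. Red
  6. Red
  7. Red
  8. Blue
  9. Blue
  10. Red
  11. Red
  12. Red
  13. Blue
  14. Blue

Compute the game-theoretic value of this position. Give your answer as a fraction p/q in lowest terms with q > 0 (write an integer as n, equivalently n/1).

-5945/8192

Prefix values for Red Blue Red Blue Red Red Red Blue Blue Red Red Red Blue Blue via {L|R} + simplicity:
1 of 14 · R · max L −∞ · min R 0 → -1
2 of 14 · RB · max L -1 · min R 0 → -1/2
3 of 14 · RBR · max L -1 · min R -1/2 → -3/4
4 of 14 · RBRB · max L -3/4 · min R -1/2 → -5/8
5 of 14 · RBRBR · max L -3/4 · min R -5/8 → -11/16
6 of 14 · RBRBRR · max L -3/4 · min R -11/16 → -23/32
7 of 14 · RBRBRRR · max L -3/4 · min R -23/32 → -47/64
8 of 14 · RBRBRRRB · max L -47/64 · min R -23/32 → -93/128
9 of 14 · RBRBRRRBB · max L -93/128 · min R -23/32 → -185/256
10 of 14 · RBRBRRRBBR · max L -93/128 · min R -185/256 → -371/512
11 of 14 · RBRBRRRBBRR · max L -93/128 · min R -371/512 → -743/1024
12 of 14 · RBRBRRRBBRRR · max L -93/128 · min R -743/1024 → -1487/2048
13 of 14 · RBRBRRRBBRRRB · max L -1487/2048 · min R -743/1024 → -2973/4096
14 of 14 · RBRBRRRBBRRRBB · max L -2973/4096 · min R -743/1024 → -5945/8192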